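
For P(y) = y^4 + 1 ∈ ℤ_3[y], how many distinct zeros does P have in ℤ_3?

0

Evaluate at each of the 3 elements of ℤ_3:
P(0) = 1; P(1) = 2; P(2) = 2.
No element is a root.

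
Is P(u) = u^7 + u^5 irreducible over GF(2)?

No

Check for roots in GF(2): P(0) = 0 → root; P(1) = 0 → root.
P(0) = 0, so (u) divides P(u); P is reducible.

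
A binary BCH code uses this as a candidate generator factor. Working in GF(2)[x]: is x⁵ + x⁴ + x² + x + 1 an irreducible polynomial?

Write m(x) = x⁵ + x⁴ + x² + x + 1.
Check for roots in GF(2): m(0) = 1; m(1) = 1.
No roots, so no linear factors.
Monic irreducibles of degree 2 over GF(2): x² + x + 1.
None of them divide m (all give nonzero remainder).
No irreducible factor of degree ≤ 2 exists, so m is irreducible over GF(2).

Yes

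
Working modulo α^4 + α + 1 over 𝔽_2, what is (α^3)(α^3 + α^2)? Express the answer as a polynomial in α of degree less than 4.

Multiply in 𝔽_2[α]: (α^3)·(α^3 + α^2) = α^6 + α^5.
Reduce using α^4 ≡ α + 1 (mod α^4 + α + 1).
Reduced: α^3 + α.

α^3 + α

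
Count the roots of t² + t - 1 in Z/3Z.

0

Write P(t) = t² + t - 1.
Evaluate at each of the 3 elements of Z/3Z:
P(0) = 2; P(1) = 1; P(2) = 2.
No element is a root.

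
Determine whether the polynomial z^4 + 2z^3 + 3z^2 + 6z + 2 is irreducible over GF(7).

No

Write h(z) = z^4 + 2z^3 + 3z^2 + 6z + 2.
Check for roots in GF(7): h(0) = 2; h(1) = 0 → root; h(2) = 2; h(3) = 0 → root; h(4) = 3; h(5) = 2; h(6) = 5.
h(1) = 0, so (z − 1) divides h(z); h is reducible.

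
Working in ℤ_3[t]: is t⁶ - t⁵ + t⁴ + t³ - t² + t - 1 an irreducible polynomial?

Write h(t) = t⁶ - t⁵ + t⁴ + t³ - t² + t - 1.
Check for roots in ℤ_3: h(0) = 2; h(1) = 1; h(2) = 2.
No roots, so no linear factors.
Monic irreducibles of degree 2 over GF(3): t² + 1, t² + t - 1, t² - t - 1.
None of them divide h (all give nonzero remainder).
Degree-3 irreducible divisors: test the 8 monic irreducibles of degree 3 over GF(3).
None of them divide h (all give nonzero remainder).
No irreducible factor of degree ≤ 3 exists, so h is irreducible over GF(3).

Yes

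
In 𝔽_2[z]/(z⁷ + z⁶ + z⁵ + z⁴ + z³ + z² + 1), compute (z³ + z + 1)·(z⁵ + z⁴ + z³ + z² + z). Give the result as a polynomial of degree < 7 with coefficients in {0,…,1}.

Multiply in 𝔽_2[z]: (z³ + z + 1)·(z⁵ + z⁴ + z³ + z² + z) = z⁸ + z⁷ + z⁵ + z⁴ + z.
Reduce using z⁷ ≡ z⁶ + z⁵ + z⁴ + z³ + z² + 1 (mod z⁷ + z⁶ + z⁵ + z⁴ + z³ + z² + 1).
Reduced: z⁶ + z³.

z^6 + z^3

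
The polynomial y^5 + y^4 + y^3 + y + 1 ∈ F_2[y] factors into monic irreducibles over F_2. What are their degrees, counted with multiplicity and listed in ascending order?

Write g(y) = y^5 + y^4 + y^3 + y + 1.
Roots in F_2: g(0) = 1; g(1) = 1.
Complete factorization: g(y) = (y^5 + y^4 + y^3 + y + 1).
Factor degrees with multiplicity: 5 = 5.

5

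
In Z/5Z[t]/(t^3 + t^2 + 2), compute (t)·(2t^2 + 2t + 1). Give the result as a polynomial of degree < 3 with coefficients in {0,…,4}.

t + 1

Multiply in Z/5Z[t]: (t)·(2t^2 + 2t + 1) = 2t^3 + 2t^2 + t.
Reduce using t^3 ≡ 4t^2 + 3 (mod t^3 + t^2 + 2).
Reduced: t + 1.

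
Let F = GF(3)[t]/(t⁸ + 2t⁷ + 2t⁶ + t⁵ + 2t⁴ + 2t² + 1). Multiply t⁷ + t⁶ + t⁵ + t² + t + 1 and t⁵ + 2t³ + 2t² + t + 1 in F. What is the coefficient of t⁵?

Multiply in GF(3)[t]: (t⁷ + t⁶ + t⁵ + t² + t + 1)·(t⁵ + 2t³ + 2t² + t + 1) = t¹² + t¹¹ + t⁹ + 2t⁸ + 2t⁷ + t⁵ + t⁴ + 2t³ + t² + 2t + 1.
Reduce using t⁸ ≡ t⁷ + t⁶ + 2t⁵ + t⁴ + t² + 2 (mod t⁸ + 2t⁷ + 2t⁶ + t⁵ + 2t⁴ + 2t² + 1).
Reduced: 2t⁶ + 2t⁵ + 2t³ + t² + 1.

2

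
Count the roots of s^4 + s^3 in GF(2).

Write P(s) = s^4 + s^3.
Evaluate at each of the 2 elements of GF(2):
P(0) = 0 → root; P(1) = 0 → root.
Roots: {0, 1}.

2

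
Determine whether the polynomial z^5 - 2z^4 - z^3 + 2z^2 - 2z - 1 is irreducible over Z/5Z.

Write P(z) = z^5 - 2z^4 - z^3 + 2z^2 - 2z - 1.
Check for roots in Z/5Z: P(0) = 4; P(1) = 2; P(2) = 0 → root; P(3) = 0 → root; P(4) = 1.
P(2) = 0, so (z − 2) divides P(z); P is reducible.

No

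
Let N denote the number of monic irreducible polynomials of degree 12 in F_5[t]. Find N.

20343700

x^(5^12) − x is the product of all monic irreducibles of degree dividing 12; Möbius inversion gives N = (1/12) Σ μ(12/d)·5^d.
Divisors of 12: 1, 2, 3, 4, 6, 12; μ(12/d) for each: 0, 1, 0, -1, -1, 1.
Σ = 5^2 − 5^4 − 5^6 + 5^12 = 244124400.
N = 244124400/12 = 20343700.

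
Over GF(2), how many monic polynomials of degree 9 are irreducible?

56

Gauss's count: N_{2}(9) = (1/9) Σ_{d|9} μ(9/d)·2^d.
Divisors of 9: 1, 3, 9; μ(9/d) for each: 0, -1, 1.
Σ = − 2^3 + 2^9 = 504.
N = 504/9 = 56.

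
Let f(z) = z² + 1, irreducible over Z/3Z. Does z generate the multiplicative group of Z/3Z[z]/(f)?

No

|GF(3^2)^×| = 3^2 − 1 = 8. Prime factorization: 8 = 2^3.
f is primitive ⇔ z has order 8 in GF(3)[z]/(f), i.e. z^(8/q) ≠ 1 for each prime q | 8.
z^(4) mod f = 1
Since z^(4) = 1, the order of z divides 4 < 8; not primitive.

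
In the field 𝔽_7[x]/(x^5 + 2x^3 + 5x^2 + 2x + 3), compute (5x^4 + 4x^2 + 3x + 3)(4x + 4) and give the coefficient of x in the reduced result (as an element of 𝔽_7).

5

Multiply in 𝔽_7[x]: (5x^4 + 4x^2 + 3x + 3)·(4x + 4) = 6x^5 + 6x^4 + 2x^3 + 3x + 5.
Reduce using x^5 ≡ 5x^3 + 2x^2 + 5x + 4 (mod x^5 + 2x^3 + 5x^2 + 2x + 3).
Reduced: 6x^4 + 4x^3 + 5x^2 + 5x + 1.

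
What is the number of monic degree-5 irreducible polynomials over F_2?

6

x^(2^5) − x is the product of all monic irreducibles of degree dividing 5; Möbius inversion gives N = (1/5) Σ μ(5/d)·2^d.
Divisors of 5: 1, 5; μ(5/d) for each: -1, 1.
Σ = − 2^1 + 2^5 = 30.
N = 30/5 = 6.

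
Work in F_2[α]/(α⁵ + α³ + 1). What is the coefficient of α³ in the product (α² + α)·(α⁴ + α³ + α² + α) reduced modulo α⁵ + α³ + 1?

0

Multiply in F_2[α]: (α² + α)·(α⁴ + α³ + α² + α) = α⁶ + α².
Reduce using α⁵ ≡ α³ + 1 (mod α⁵ + α³ + 1).
Reduced: α⁴ + α² + α.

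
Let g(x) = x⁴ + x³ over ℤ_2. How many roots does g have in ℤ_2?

2

Evaluate at each of the 2 elements of ℤ_2:
g(0) = 0 → root; g(1) = 0 → root.
Roots: {0, 1}.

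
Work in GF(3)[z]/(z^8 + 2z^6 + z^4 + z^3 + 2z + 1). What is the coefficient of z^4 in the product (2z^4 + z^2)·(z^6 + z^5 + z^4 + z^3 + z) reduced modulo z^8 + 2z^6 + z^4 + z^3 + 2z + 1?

Multiply in GF(3)[z]: (2z^4 + z^2)·(z^6 + z^5 + z^4 + z^3 + z) = 2z^10 + 2z^9 + z^6 + z^3.
Reduce using z^8 ≡ z^6 + 2z^4 + 2z^3 + z + 2 (mod z^8 + 2z^6 + z^4 + z^3 + 2z + 1).
Reduced: 2z^7 + z^6 + 2z^5 + 2z^4 + z^3 + 1.

2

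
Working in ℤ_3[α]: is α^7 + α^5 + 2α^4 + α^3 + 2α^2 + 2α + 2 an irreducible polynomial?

Write g(α) = α^7 + α^5 + 2α^4 + α^3 + 2α^2 + 2α + 2.
Check for roots in ℤ_3: g(0) = 2; g(1) = 2; g(2) = 1.
No roots, so no linear factors.
Monic irreducibles of degree 2 over GF(3): α^2 + 1, α^2 + α + 2, α^2 + 2α + 2.
None of them divide g (all give nonzero remainder).
Degree-3 irreducible divisors: test the 8 monic irreducibles of degree 3 over GF(3).
None of them divide g (all give nonzero remainder).
No irreducible factor of degree ≤ 3 exists, so g is irreducible over GF(3).

Yes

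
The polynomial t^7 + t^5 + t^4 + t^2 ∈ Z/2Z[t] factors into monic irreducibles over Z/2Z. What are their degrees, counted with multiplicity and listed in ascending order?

1, 1, 1, 1, 1, 2

Write f(t) = t^7 + t^5 + t^4 + t^2.
Roots in Z/2Z: f(0) = 0 → root; f(1) = 0 → root.
Linear factors from roots: (t), (t + 1).
Complete factorization: f(t) = (t)^2·(t + 1)^3·(t^2 + t + 1).
Factor degrees with multiplicity: 1 + 1 + 1 + 1 + 1 + 2 = 7.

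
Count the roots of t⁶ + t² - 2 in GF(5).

Write h(t) = t⁶ + t² - 2.
Evaluate at each of the 5 elements of GF(5):
h(0) = 3; h(1) = 0 → root; h(2) = 1; h(3) = 1; h(4) = 0 → root.
Roots: {1, 4}.

2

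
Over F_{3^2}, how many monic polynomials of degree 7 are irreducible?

683280

x^(9^7) − x is the product of all monic irreducibles of degree dividing 7; Möbius inversion gives N = (1/7) Σ μ(7/d)·9^d.
Divisors of 7: 1, 7; μ(7/d) for each: -1, 1.
Σ = − 9^1 + 9^7 = 4782960.
N = 4782960/7 = 683280.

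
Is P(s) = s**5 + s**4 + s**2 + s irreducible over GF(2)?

No

Check for roots in GF(2): P(0) = 0 → root; P(1) = 0 → root.
P(0) = 0, so (s) divides P(s); P is reducible.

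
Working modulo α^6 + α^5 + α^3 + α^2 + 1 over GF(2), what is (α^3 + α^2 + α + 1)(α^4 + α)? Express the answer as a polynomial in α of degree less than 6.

Multiply in GF(2)[α]: (α^3 + α^2 + α + 1)·(α^4 + α) = α^7 + α^6 + α^5 + α^3 + α^2 + α.
Reduce using α^6 ≡ α^5 + α^3 + α^2 + 1 (mod α^6 + α^5 + α^3 + α^2 + 1).
Reduced: α^5 + α^4 + α^2.

α^5 + α^4 + α^2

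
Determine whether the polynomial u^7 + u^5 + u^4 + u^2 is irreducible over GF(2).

No

Write f(u) = u^7 + u^5 + u^4 + u^2.
Check for roots in GF(2): f(0) = 0 → root; f(1) = 0 → root.
f(0) = 0, so (u) divides f(u); f is reducible.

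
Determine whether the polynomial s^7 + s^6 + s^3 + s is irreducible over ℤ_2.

Write g(s) = s^7 + s^6 + s^3 + s.
Check for roots in ℤ_2: g(0) = 0 → root; g(1) = 0 → root.
g(0) = 0, so (s) divides g(s); g is reducible.

No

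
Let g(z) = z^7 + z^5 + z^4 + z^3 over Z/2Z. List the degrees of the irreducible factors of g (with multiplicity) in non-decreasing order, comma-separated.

1, 1, 1, 1, 3

Roots in Z/2Z: g(0) = 0 → root; g(1) = 0 → root.
Linear factors from roots: (z), (z + 1).
Complete factorization: g(z) = (z + 1)·(z)^3·(z^3 + z^2 + 1).
Factor degrees with multiplicity: 1 + 1 + 1 + 1 + 3 = 7.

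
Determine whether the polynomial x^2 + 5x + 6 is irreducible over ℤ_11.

Write m(x) = x^2 + 5x + 6.
Check each element of ℤ_11 for a root: m(0)=6, m(1)=1, m(2)=9, m(3)=8, m(4)=9, m(5)=1, m(6)=6, m(7)=2, m(8)=0, m(9)=0, m(10)=2.
m(8) = 0, so (x − 8) divides m(x); m is reducible.

No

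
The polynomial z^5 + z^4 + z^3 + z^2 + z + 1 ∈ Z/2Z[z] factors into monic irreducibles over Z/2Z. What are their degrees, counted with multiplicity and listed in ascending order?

1, 2, 2

Write g(z) = z^5 + z^4 + z^3 + z^2 + z + 1.
Roots in Z/2Z: g(0) = 1; g(1) = 0 → root.
Linear factors from roots: (z + 1).
Complete factorization: g(z) = (z + 1)·(z^2 + z + 1)^2.
Factor degrees with multiplicity: 1 + 2 + 2 = 5.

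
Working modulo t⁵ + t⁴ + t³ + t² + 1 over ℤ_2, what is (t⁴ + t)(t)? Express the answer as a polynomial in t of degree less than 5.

Multiply in ℤ_2[t]: (t⁴ + t)·(t) = t⁵ + t².
Reduce using t⁵ ≡ t⁴ + t³ + t² + 1 (mod t⁵ + t⁴ + t³ + t² + 1).
Reduced: t⁴ + t³ + 1.

t^4 + t^3 + 1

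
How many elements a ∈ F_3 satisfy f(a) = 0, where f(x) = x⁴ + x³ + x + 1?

1

Evaluate at each of the 3 elements of F_3:
f(0) = 1; f(1) = 1; f(2) = 0 → root.
Roots: {2}.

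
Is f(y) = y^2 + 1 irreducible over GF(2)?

No

Check for roots in GF(2): f(0) = 1; f(1) = 0 → root.
f(1) = 0, so (y − 1) divides f(y); f is reducible.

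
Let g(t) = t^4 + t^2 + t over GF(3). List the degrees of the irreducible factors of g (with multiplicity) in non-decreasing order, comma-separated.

Roots in GF(3): g(0) = 0 → root; g(1) = 0 → root; g(2) = 1.
Linear factors from roots: (t), (t + 2).
Complete factorization: g(t) = (t)·(t + 2)·(t^2 + t + 2).
Factor degrees with multiplicity: 1 + 1 + 2 = 4.

1, 1, 2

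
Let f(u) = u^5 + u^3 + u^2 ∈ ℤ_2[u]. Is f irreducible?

Check for roots in ℤ_2: f(0) = 0 → root; f(1) = 1.
f(0) = 0, so (u) divides f(u); f is reducible.

No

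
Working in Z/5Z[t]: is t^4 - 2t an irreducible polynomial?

No

Write P(t) = t^4 - 2t.
Check for roots in Z/5Z: P(0) = 0 → root; P(1) = 4; P(2) = 2; P(3) = 0 → root; P(4) = 3.
P(0) = 0, so (t) divides P(t); P is reducible.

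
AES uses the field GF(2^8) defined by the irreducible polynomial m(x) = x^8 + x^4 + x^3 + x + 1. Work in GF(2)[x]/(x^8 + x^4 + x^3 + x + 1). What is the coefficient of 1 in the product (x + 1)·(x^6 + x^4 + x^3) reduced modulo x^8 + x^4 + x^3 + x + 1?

Multiply in GF(2)[x]: (x + 1)·(x^6 + x^4 + x^3) = x^7 + x^6 + x^5 + x^3.
Reduced: x^7 + x^6 + x^5 + x^3.

0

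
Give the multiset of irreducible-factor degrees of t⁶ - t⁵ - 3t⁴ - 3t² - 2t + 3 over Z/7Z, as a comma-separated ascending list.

6

Write g(t) = t⁶ - t⁵ - 3t⁴ - 3t² - 2t + 3.
Complete factorization: g(t) = (t⁶ - t⁵ - 3t⁴ - 3t² - 2t + 3).
Factor degrees with multiplicity: 6 = 6.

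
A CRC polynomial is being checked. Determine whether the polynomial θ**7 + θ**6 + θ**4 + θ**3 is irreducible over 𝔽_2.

Write g(θ) = θ**7 + θ**6 + θ**4 + θ**3.
Check for roots in 𝔽_2: g(0) = 0 → root; g(1) = 0 → root.
g(0) = 0, so (θ) divides g(θ); g is reducible.

No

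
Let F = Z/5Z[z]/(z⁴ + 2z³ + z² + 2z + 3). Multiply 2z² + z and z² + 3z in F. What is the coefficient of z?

Multiply in Z/5Z[z]: (2z² + z)·(z² + 3z) = 2z⁴ + 2z³ + 3z².
Reduce using z⁴ ≡ 3z³ + 4z² + 3z + 2 (mod z⁴ + 2z³ + z² + 2z + 3).
Reduced: 3z³ + z² + z + 4.

1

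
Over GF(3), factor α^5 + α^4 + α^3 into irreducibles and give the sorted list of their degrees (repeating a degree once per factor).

1, 1, 1, 1, 1

Write h(α) = α^5 + α^4 + α^3.
Roots in GF(3): h(0) = 0 → root; h(1) = 0 → root; h(2) = 2.
Linear factors from roots: (α), (α + 2).
Complete factorization: h(α) = (α + 2)^2·(α)^3.
Factor degrees with multiplicity: 1 + 1 + 1 + 1 + 1 = 5.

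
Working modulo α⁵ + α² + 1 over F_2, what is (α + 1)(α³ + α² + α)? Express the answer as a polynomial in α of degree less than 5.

Multiply in F_2[α]: (α + 1)·(α³ + α² + α) = α⁴ + α.
Reduced: α⁴ + α.

α^4 + α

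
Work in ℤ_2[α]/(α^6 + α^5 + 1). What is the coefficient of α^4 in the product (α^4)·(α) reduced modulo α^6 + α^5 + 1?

Multiply in ℤ_2[α]: (α^4)·(α) = α^5.
Reduced: α^5.

0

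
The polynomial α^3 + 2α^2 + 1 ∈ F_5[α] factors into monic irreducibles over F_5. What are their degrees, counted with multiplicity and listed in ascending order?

3

Write f(α) = α^3 + 2α^2 + 1.
Roots in F_5: f(0) = 1; f(1) = 4; f(2) = 2; f(3) = 1; f(4) = 2.
Complete factorization: f(α) = (α^3 + 2α^2 + 1).
Factor degrees with multiplicity: 3 = 3.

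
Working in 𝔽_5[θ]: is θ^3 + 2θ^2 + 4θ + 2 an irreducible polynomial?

Write g(θ) = θ^3 + 2θ^2 + 4θ + 2.
Check for roots in 𝔽_5: g(0) = 2; g(1) = 4; g(2) = 1; g(3) = 4; g(4) = 4.
No roots. A degree-3 polynomial over a field with no linear factor is irreducible.

Yes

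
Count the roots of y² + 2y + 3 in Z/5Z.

0

Write P(y) = y² + 2y + 3.
Evaluate at each of the 5 elements of Z/5Z:
P(0) = 3; P(1) = 1; P(2) = 1; P(3) = 3; P(4) = 2.
No element is a root.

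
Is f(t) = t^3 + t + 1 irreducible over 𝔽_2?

Check for roots in 𝔽_2: f(0) = 1; f(1) = 1.
No roots. A degree-3 polynomial over a field with no linear factor is irreducible.

Yes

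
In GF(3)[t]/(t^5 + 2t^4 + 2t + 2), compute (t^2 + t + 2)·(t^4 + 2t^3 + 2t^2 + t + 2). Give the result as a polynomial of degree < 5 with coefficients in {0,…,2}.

t^4 + t^3 + 2t^2 + 2

Multiply in GF(3)[t]: (t^2 + t + 2)·(t^4 + 2t^3 + 2t^2 + t + 2) = t^6 + t^3 + t^2 + t + 1.
Reduce using t^5 ≡ t^4 + t + 1 (mod t^5 + 2t^4 + 2t + 2).
Reduced: t^4 + t^3 + 2t^2 + 2.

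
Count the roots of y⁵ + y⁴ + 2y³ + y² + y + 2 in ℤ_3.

1

Write P(y) = y⁵ + y⁴ + 2y³ + y² + y + 2.
Evaluate at each of the 3 elements of ℤ_3:
P(0) = 2; P(1) = 2; P(2) = 0 → root.
Roots: {2}.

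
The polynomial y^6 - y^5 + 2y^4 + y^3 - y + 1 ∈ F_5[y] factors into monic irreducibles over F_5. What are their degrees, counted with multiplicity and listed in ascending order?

Write h(y) = y^6 - y^5 + 2y^4 + y^3 - y + 1.
Roots in F_5: h(0) = 1; h(1) = 3; h(2) = 1; h(3) = 3; h(4) = 0 → root.
Linear factors from roots: (y + 1).
Complete factorization: h(y) = (y + 1)·(y^2 + y + 2)·(y^3 + 2y^2 - 2).
Factor degrees with multiplicity: 1 + 2 + 3 = 6.

1, 2, 3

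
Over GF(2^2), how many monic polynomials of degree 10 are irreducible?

x^(4^10) − x is the product of all monic irreducibles of degree dividing 10; Möbius inversion gives N = (1/10) Σ μ(10/d)·4^d.
Divisors of 10: 1, 2, 5, 10; μ(10/d) for each: 1, -1, -1, 1.
Σ = 4^1 − 4^2 − 4^5 + 4^10 = 1047540.
N = 1047540/10 = 104754.

104754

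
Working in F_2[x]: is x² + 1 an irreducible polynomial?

No

Write f(x) = x² + 1.
Check for roots in F_2: f(0) = 1; f(1) = 0 → root.
f(1) = 0, so (x − 1) divides f(x); f is reducible.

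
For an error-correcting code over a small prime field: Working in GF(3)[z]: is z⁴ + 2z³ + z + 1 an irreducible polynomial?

Yes

Write P(z) = z⁴ + 2z³ + z + 1.
Check for roots in GF(3): P(0) = 1; P(1) = 2; P(2) = 2.
No roots, so no linear factors.
Monic irreducibles of degree 2 over GF(3): z² + 1, z² + z + 2, z² + 2z + 2.
None of them divide P (all give nonzero remainder).
No irreducible factor of degree ≤ 2 exists, so P is irreducible over GF(3).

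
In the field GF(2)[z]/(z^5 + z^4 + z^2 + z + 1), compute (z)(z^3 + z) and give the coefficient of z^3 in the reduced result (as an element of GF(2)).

0

Multiply in GF(2)[z]: (z)·(z^3 + z) = z^4 + z^2.
Reduced: z^4 + z^2.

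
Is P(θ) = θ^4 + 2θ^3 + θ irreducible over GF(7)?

Check for roots in GF(7): P(0) = 0 → root; P(1) = 4; P(2) = 6; P(3) = 5; P(4) = 3; P(5) = 5; P(6) = 5.
P(0) = 0, so (θ) divides P(θ); P is reducible.

No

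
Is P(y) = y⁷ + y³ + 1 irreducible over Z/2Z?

Check for roots in Z/2Z: P(0) = 1; P(1) = 1.
No roots, so no linear factors.
Monic irreducibles of degree 2 over GF(2): y² + y + 1.
None of them divide P (all give nonzero remainder).
Monic irreducibles of degree 3 over GF(2): y³ + y + 1, y³ + y² + 1.
None of them divide P (all give nonzero remainder).
No irreducible factor of degree ≤ 3 exists, so P is irreducible over GF(2).

Yes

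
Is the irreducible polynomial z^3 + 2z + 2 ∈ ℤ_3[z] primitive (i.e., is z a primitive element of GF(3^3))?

No

Write f(z) = z^3 + 2z + 2.
|GF(3^3)^×| = 3^3 − 1 = 26. Prime factorization: 26 = 2·13.
f is primitive ⇔ z has order 26 in GF(3)[z]/(f), i.e. z^(26/q) ≠ 1 for each prime q | 26.
z^(13) mod f = 1
z^(2) mod f = z^2.
Since z^(13) = 1, the order of z divides 13 < 26; not primitive.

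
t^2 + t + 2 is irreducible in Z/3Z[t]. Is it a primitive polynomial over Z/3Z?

Write f(t) = t^2 + t + 2.
|GF(3^2)^×| = 3^2 − 1 = 8. Prime factorization: 8 = 2^3.
f is primitive ⇔ t has order 8 in GF(3)[t]/(f), i.e. t^(8/q) ≠ 1 for each prime q | 8.
t^(4) mod f = 2.
None equal 1, so t has full order 8; f is primitive.

Yes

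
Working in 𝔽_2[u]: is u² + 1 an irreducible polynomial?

Write g(u) = u² + 1.
Check for roots in 𝔽_2: g(0) = 1; g(1) = 0 → root.
g(1) = 0, so (u − 1) divides g(u); g is reducible.

No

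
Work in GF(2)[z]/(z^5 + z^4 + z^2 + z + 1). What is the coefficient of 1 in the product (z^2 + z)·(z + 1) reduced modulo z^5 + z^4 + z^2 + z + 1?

0

Multiply in GF(2)[z]: (z^2 + z)·(z + 1) = z^3 + z.
Reduced: z^3 + z.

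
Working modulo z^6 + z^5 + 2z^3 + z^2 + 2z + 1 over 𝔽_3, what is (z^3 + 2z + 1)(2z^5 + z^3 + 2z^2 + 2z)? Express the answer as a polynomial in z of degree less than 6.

2z^5 + z^3 + z^2 + 2z + 2

Multiply in 𝔽_3[z]: (z^3 + 2z + 1)·(2z^5 + z^3 + 2z^2 + 2z) = 2z^8 + 2z^6 + z^5 + z^4 + 2z^3 + 2z.
Reduce using z^6 ≡ 2z^5 + z^3 + 2z^2 + z + 2 (mod z^6 + z^5 + 2z^3 + z^2 + 2z + 1).
Reduced: 2z^5 + z^3 + z^2 + 2z + 2.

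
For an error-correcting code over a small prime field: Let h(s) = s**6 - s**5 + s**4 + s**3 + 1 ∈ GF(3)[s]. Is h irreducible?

No

Check for roots in GF(3): h(0) = 1; h(1) = 0 → root; h(2) = 0 → root.
h(1) = 0, so (s − 1) divides h(s); h is reducible.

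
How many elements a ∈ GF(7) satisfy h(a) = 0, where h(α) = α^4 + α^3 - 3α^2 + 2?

1

Evaluate at each of the 7 elements of GF(7):
h(0) = 2; h(1) = 1; h(2) = 0 → root; h(3) = 6; h(4) = 1; h(5) = 5; h(6) = 6.
Roots: {2}.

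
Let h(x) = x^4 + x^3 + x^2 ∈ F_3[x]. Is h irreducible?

Check for roots in F_3: h(0) = 0 → root; h(1) = 0 → root; h(2) = 1.
h(0) = 0, so (x) divides h(x); h is reducible.

No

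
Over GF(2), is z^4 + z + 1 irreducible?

Write h(z) = z^4 + z + 1.
Check for roots in GF(2): h(0) = 1; h(1) = 1.
No roots, so no linear factors.
Monic irreducibles of degree 2 over GF(2): z^2 + z + 1.
None of them divide h (all give nonzero remainder).
No irreducible factor of degree ≤ 2 exists, so h is irreducible over GF(2).

Yes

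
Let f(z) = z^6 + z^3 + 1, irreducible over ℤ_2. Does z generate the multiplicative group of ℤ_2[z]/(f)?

No

|GF(2^6)^×| = 2^6 − 1 = 63. Prime factorization: 63 = 3^2·7.
f is primitive ⇔ z has order 63 in GF(2)[z]/(f), i.e. z^(63/q) ≠ 1 for each prime q | 63.
z^(21) mod f = z^3.
z^(9) mod f = 1
Since z^(9) = 1, the order of z divides 9 < 63; not primitive.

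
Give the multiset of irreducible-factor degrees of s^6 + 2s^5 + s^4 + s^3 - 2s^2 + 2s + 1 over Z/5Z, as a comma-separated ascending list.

Write h(s) = s^6 + 2s^5 + s^4 + s^3 - 2s^2 + 2s + 1.
Roots in Z/5Z: h(0) = 1; h(1) = 1; h(2) = 4; h(3) = 2; h(4) = 1.
Complete factorization: h(s) = (s^6 + 2s^5 + s^4 + s^3 - 2s^2 + 2s + 1).
Factor degrees with multiplicity: 6 = 6.

6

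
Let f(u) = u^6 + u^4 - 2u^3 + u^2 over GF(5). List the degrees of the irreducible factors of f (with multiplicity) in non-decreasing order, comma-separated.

1, 1, 1, 1, 2

Roots in GF(5): f(0) = 0 → root; f(1) = 1; f(2) = 3; f(3) = 0 → root; f(4) = 0 → root.
Linear factors from roots: (u), (u + 2), (u + 1).
Complete factorization: f(u) = (u + 1)·(u + 2)·(u)^2·(u^2 + 2u - 2).
Factor degrees with multiplicity: 1 + 1 + 1 + 1 + 2 = 6.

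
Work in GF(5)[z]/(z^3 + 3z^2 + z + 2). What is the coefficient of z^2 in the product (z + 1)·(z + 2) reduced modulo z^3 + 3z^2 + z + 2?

1

Multiply in GF(5)[z]: (z + 1)·(z + 2) = z^2 + 3z + 2.
Reduced: z^2 + 3z + 2.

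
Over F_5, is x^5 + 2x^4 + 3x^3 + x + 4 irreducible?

Yes

Write f(x) = x^5 + 2x^4 + 3x^3 + x + 4.
Check for roots in F_5: f(0) = 4; f(1) = 1; f(2) = 4; f(3) = 3; f(4) = 1.
No roots, so no linear factors.
Degree-2 irreducible divisors: test the 10 monic irreducibles of degree 2 over GF(5).
None of them divide f (all give nonzero remainder).
No irreducible factor of degree ≤ 2 exists, so f is irreducible over GF(5).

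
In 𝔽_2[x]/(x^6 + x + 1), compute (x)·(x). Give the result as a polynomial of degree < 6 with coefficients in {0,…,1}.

x^2

Multiply in 𝔽_2[x]: (x)·(x) = x^2.
Reduced: x^2.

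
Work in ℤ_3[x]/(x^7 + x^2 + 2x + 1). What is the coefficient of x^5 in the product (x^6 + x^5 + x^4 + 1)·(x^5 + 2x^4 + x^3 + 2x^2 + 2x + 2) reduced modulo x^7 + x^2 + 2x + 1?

0

Multiply in ℤ_3[x]: (x^6 + x^5 + x^4 + 1)·(x^5 + 2x^4 + x^3 + 2x^2 + 2x + 2) = x^11 + x^9 + 2x^8 + 2x^7 + 2x^5 + x^4 + x^3 + 2x^2 + 2x + 2.
Reduce using x^7 ≡ 2x^2 + x + 2 (mod x^7 + x^2 + 2x + 1).
Reduced: 2x^6 + 2x^4 + x^2 + 2x.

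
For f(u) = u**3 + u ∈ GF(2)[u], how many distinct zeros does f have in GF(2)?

Evaluate at each of the 2 elements of GF(2):
f(0) = 0 → root; f(1) = 0 → root.
Roots: {0, 1}.

2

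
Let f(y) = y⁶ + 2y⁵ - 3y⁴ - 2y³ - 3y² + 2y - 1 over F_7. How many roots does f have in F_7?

2

Evaluate at each of the 7 elements of F_7:
f(0) = 6; f(1) = 3; f(2) = 6; f(3) = 0 → root; f(4) = 6; f(5) = 0 → root; f(6) = 6.
Roots: {3, 5}.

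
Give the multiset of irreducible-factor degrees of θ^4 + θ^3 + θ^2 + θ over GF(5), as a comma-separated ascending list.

1, 1, 1, 1

Write h(θ) = θ^4 + θ^3 + θ^2 + θ.
Roots in GF(5): h(0) = 0 → root; h(1) = 4; h(2) = 0 → root; h(3) = 0 → root; h(4) = 0 → root.
Linear factors from roots: (θ), (θ - 2), (θ + 2), (θ + 1).
Complete factorization: h(θ) = (θ)·(θ + 1)·(θ + 2)·(θ - 2).
Factor degrees with multiplicity: 1 + 1 + 1 + 1 = 4.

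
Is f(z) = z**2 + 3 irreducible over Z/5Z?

Yes

Check for roots in Z/5Z: f(0) = 3; f(1) = 4; f(2) = 2; f(3) = 2; f(4) = 4.
No roots. A degree-2 polynomial over a field with no linear factor is irreducible.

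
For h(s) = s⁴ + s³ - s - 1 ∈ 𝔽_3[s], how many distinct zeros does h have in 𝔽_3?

Evaluate at each of the 3 elements of 𝔽_3:
h(0) = 2; h(1) = 0 → root; h(2) = 0 → root.
Roots: {1, 2}.

2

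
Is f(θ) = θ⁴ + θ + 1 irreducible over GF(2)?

Check for roots in GF(2): f(0) = 1; f(1) = 1.
No roots, so no linear factors.
Monic irreducibles of degree 2 over GF(2): θ² + θ + 1.
None of them divide f (all give nonzero remainder).
No irreducible factor of degree ≤ 2 exists, so f is irreducible over GF(2).

Yes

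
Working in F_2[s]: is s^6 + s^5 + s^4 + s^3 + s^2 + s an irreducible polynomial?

No

Write h(s) = s^6 + s^5 + s^4 + s^3 + s^2 + s.
Check for roots in F_2: h(0) = 0 → root; h(1) = 0 → root.
h(0) = 0, so (s) divides h(s); h is reducible.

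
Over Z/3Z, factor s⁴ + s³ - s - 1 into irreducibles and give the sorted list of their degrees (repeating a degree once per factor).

1, 1, 1, 1

Write h(s) = s⁴ + s³ - s - 1.
Roots in Z/3Z: h(0) = 2; h(1) = 0 → root; h(2) = 0 → root.
Linear factors from roots: (s - 1), (s + 1).
Complete factorization: h(s) = (s + 1)·(s - 1)^3.
Factor degrees with multiplicity: 1 + 1 + 1 + 1 = 4.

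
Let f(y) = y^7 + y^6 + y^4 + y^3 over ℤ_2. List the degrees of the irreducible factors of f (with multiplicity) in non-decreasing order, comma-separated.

1, 1, 1, 1, 1, 2

Roots in ℤ_2: f(0) = 0 → root; f(1) = 0 → root.
Linear factors from roots: (y), (y + 1).
Complete factorization: f(y) = (y + 1)^2·(y)^3·(y^2 + y + 1).
Factor degrees with multiplicity: 1 + 1 + 1 + 1 + 1 + 2 = 7.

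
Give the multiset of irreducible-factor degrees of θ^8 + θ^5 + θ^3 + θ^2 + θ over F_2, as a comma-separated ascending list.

Write h(θ) = θ^8 + θ^5 + θ^3 + θ^2 + θ.
Roots in F_2: h(0) = 0 → root; h(1) = 1.
Linear factors from roots: (θ).
Complete factorization: h(θ) = (θ)·(θ^2 + θ + 1)^2·(θ^3 + θ + 1).
Factor degrees with multiplicity: 1 + 2 + 2 + 3 = 8.

1, 2, 2, 3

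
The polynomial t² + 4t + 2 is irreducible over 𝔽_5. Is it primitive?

Write f(t) = t² + 4t + 2.
|GF(5^2)^×| = 5^2 − 1 = 24. Prime factorization: 24 = 2^3·3.
f is primitive ⇔ t has order 24 in GF(5)[t]/(f), i.e. t^(24/q) ≠ 1 for each prime q | 24.
t^(12) mod f = 4.
t^(8) mod f = 2t + 1.
None equal 1, so t has full order 24; f is primitive.

Yes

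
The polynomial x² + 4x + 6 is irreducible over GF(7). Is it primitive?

No

Write f(x) = x² + 4x + 6.
|GF(7^2)^×| = 7^2 − 1 = 48. Prime factorization: 48 = 2^4·3.
f is primitive ⇔ x has order 48 in GF(7)[x]/(f), i.e. x^(48/q) ≠ 1 for each prime q | 48.
x^(24) mod f = 6.
x^(16) mod f = 1
Since x^(16) = 1, the order of x divides 16 < 48; not primitive.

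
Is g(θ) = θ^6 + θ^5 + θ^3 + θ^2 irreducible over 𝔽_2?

No

Check for roots in 𝔽_2: g(0) = 0 → root; g(1) = 0 → root.
g(0) = 0, so (θ) divides g(θ); g is reducible.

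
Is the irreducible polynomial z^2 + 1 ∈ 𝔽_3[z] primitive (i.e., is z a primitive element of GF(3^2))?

No

Write f(z) = z^2 + 1.
|GF(3^2)^×| = 3^2 − 1 = 8. Prime factorization: 8 = 2^3.
f is primitive ⇔ z has order 8 in GF(3)[z]/(f), i.e. z^(8/q) ≠ 1 for each prime q | 8.
z^(4) mod f = 1
Since z^(4) = 1, the order of z divides 4 < 8; not primitive.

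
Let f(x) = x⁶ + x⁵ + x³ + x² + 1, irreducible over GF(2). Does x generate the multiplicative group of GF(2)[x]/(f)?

|GF(2^6)^×| = 2^6 − 1 = 63. Prime factorization: 63 = 3^2·7.
f is primitive ⇔ x has order 63 in GF(2)[x]/(f), i.e. x^(63/q) ≠ 1 for each prime q | 63.
x^(21) mod f = x⁴ + x² + x + 1.
x^(9) mod f = x² + x.
None equal 1, so x has full order 63; f is primitive.

Yes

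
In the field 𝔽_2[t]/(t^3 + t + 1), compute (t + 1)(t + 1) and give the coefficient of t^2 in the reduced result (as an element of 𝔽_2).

1

Multiply in 𝔽_2[t]: (t + 1)·(t + 1) = t^2 + 1.
Reduced: t^2 + 1.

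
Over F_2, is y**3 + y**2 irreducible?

Write P(y) = y**3 + y**2.
Check for roots in F_2: P(0) = 0 → root; P(1) = 0 → root.
P(0) = 0, so (y) divides P(y); P is reducible.

No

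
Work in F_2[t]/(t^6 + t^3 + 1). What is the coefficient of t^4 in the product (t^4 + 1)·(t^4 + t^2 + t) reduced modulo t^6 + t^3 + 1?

Multiply in F_2[t]: (t^4 + 1)·(t^4 + t^2 + t) = t^8 + t^6 + t^5 + t^4 + t^2 + t.
Reduce using t^6 ≡ t^3 + 1 (mod t^6 + t^3 + 1).
Reduced: t^4 + t^3 + t + 1.

1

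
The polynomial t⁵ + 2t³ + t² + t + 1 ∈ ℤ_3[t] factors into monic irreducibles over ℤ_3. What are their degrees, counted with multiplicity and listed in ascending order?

Write h(t) = t⁵ + 2t³ + t² + t + 1.
Roots in ℤ_3: h(0) = 1; h(1) = 0 → root; h(2) = 1.
Linear factors from roots: (t + 2).
Complete factorization: h(t) = (t + 2)·(t² + 1)·(t² + t + 2).
Factor degrees with multiplicity: 1 + 2 + 2 = 5.

1, 2, 2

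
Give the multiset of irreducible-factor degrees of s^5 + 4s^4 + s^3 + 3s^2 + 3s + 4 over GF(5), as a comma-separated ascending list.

Write g(s) = s^5 + 4s^4 + s^3 + 3s^2 + 3s + 4.
Roots in GF(5): g(0) = 4; g(1) = 1; g(2) = 1; g(3) = 4; g(4) = 1.
Complete factorization: g(s) = (s^5 + 4s^4 + s^3 + 3s^2 + 3s + 4).
Factor degrees with multiplicity: 5 = 5.

5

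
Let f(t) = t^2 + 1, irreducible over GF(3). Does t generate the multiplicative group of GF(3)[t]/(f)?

|GF(3^2)^×| = 3^2 − 1 = 8. Prime factorization: 8 = 2^3.
f is primitive ⇔ t has order 8 in GF(3)[t]/(f), i.e. t^(8/q) ≠ 1 for each prime q | 8.
t^(4) mod f = 1
Since t^(4) = 1, the order of t divides 4 < 8; not primitive.

No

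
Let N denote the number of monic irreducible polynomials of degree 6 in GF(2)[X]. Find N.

By the necklace-counting formula, N_2(6) = (1/6) Σ_{d|6} μ(6/d)·2^d.
Divisors of 6: 1, 2, 3, 6; μ(6/d) for each: 1, -1, -1, 1.
Σ = 2^1 − 2^2 − 2^3 + 2^6 = 54.
N = 54/6 = 9.

9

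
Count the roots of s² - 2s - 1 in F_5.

0

Write g(s) = s² - 2s - 1.
Evaluate at each of the 5 elements of F_5:
g(0) = 4; g(1) = 3; g(2) = 4; g(3) = 2; g(4) = 2.
No element is a root.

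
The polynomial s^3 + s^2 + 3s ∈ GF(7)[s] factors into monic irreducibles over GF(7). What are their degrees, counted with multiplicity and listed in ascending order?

Write h(s) = s^3 + s^2 + 3s.
Linear factors from roots: (s).
Complete factorization: h(s) = (s)·(s^2 + s + 3).
Factor degrees with multiplicity: 1 + 2 = 3.

1, 2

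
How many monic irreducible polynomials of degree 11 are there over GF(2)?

Gauss's count: N_{2}(11) = (1/11) Σ_{d|11} μ(11/d)·2^d.
Divisors of 11: 1, 11; μ(11/d) for each: -1, 1.
Σ = − 2^1 + 2^11 = 2046.
N = 2046/11 = 186.

186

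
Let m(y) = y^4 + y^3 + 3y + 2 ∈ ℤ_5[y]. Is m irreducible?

Check for roots in ℤ_5: m(0) = 2; m(1) = 2; m(2) = 2; m(3) = 4; m(4) = 4.
No roots, so no linear factors.
Degree-2 irreducible divisors: test the 10 monic irreducibles of degree 2 over GF(5).
None of them divide m (all give nonzero remainder).
No irreducible factor of degree ≤ 2 exists, so m is irreducible over GF(5).

Yes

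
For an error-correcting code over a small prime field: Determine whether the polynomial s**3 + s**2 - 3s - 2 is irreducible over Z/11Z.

Write f(s) = s**3 + s**2 - 3s - 2.
Check each element of Z/11Z for a root: f(0)=9, f(1)=8, f(2)=4, f(3)=3, f(4)=0, f(5)=1, f(6)=1, f(7)=6, f(8)=0, f(9)=0, f(10)=1.
f(4) = 0, so (s − 4) divides f(s); f is reducible.

No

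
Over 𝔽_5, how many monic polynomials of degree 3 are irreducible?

40

Gauss's count: N_{5}(3) = (1/3) Σ_{d|3} μ(3/d)·5^d.
Divisors of 3: 1, 3; μ(3/d) for each: -1, 1.
Σ = − 5^1 + 5^3 = 120.
N = 120/3 = 40.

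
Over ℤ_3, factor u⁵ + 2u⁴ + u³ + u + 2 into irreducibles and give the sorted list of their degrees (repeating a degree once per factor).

5

Write g(u) = u⁵ + 2u⁴ + u³ + u + 2.
Roots in ℤ_3: g(0) = 2; g(1) = 1; g(2) = 1.
Complete factorization: g(u) = (u⁵ + 2u⁴ + u³ + u + 2).
Factor degrees with multiplicity: 5 = 5.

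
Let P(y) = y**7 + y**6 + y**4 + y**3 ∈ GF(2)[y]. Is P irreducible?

No

Check for roots in GF(2): P(0) = 0 → root; P(1) = 0 → root.
P(0) = 0, so (y) divides P(y); P is reducible.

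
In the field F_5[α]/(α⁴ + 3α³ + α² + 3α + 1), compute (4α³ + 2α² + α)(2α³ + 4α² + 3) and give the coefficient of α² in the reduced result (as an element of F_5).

1

Multiply in F_5[α]: (4α³ + 2α² + α)·(2α³ + 4α² + 3) = 3α⁶ + α³ + α² + 3α.
Reduce using α⁴ ≡ 2α³ + 4α² + 2α + 4 (mod α⁴ + 3α³ + α² + 3α + 1).
Reduced: 4α³ + α² + 1.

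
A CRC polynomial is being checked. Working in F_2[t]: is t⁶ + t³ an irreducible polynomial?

No

Write h(t) = t⁶ + t³.
Check for roots in F_2: h(0) = 0 → root; h(1) = 0 → root.
h(0) = 0, so (t) divides h(t); h is reducible.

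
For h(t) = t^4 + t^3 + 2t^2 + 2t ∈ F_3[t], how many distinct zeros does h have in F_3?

Evaluate at each of the 3 elements of F_3:
h(0) = 0 → root; h(1) = 0 → root; h(2) = 0 → root.
Roots: {0, 1, 2}.

3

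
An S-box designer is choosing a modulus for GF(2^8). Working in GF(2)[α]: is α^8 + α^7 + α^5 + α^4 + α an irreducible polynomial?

No

Write g(α) = α^8 + α^7 + α^5 + α^4 + α.
Check for roots in GF(2): g(0) = 0 → root; g(1) = 1.
g(0) = 0, so (α) divides g(α); g is reducible.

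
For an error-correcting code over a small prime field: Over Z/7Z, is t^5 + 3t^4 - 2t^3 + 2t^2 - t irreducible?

No

Write h(t) = t^5 + 3t^4 - 2t^3 + 2t^2 - t.
Check for roots in Z/7Z: h(0) = 0 → root; h(1) = 3; h(2) = 0 → root; h(3) = 6; h(4) = 5; h(5) = 0 → root; h(6) = 0 → root.
h(0) = 0, so (t) divides h(t); h is reducible.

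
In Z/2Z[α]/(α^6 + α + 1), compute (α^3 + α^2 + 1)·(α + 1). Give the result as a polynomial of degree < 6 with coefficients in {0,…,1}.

Multiply in Z/2Z[α]: (α^3 + α^2 + 1)·(α + 1) = α^4 + α^2 + α + 1.
Reduced: α^4 + α^2 + α + 1.

α^4 + α^2 + α + 1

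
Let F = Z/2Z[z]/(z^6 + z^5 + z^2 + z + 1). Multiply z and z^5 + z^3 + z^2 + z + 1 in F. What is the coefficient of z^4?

Multiply in Z/2Z[z]: (z)·(z^5 + z^3 + z^2 + z + 1) = z^6 + z^4 + z^3 + z^2 + z.
Reduce using z^6 ≡ z^5 + z^2 + z + 1 (mod z^6 + z^5 + z^2 + z + 1).
Reduced: z^5 + z^4 + z^3 + 1.

1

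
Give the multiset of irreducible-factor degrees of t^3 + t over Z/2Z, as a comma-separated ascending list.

1, 1, 1

Write h(t) = t^3 + t.
Roots in Z/2Z: h(0) = 0 → root; h(1) = 0 → root.
Linear factors from roots: (t), (t + 1).
Complete factorization: h(t) = (t)·(t + 1)^2.
Factor degrees with multiplicity: 1 + 1 + 1 = 3.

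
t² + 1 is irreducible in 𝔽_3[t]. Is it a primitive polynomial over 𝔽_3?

Write f(t) = t² + 1.
|GF(3^2)^×| = 3^2 − 1 = 8. Prime factorization: 8 = 2^3.
f is primitive ⇔ t has order 8 in GF(3)[t]/(f), i.e. t^(8/q) ≠ 1 for each prime q | 8.
t^(4) mod f = 1
Since t^(4) = 1, the order of t divides 4 < 8; not primitive.

No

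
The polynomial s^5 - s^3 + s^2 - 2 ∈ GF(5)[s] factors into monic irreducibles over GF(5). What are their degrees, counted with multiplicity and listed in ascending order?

5

Write h(s) = s^5 - s^3 + s^2 - 2.
Roots in GF(5): h(0) = 3; h(1) = 4; h(2) = 1; h(3) = 3; h(4) = 4.
Complete factorization: h(s) = (s^5 - s^3 + s^2 - 2).
Factor degrees with multiplicity: 5 = 5.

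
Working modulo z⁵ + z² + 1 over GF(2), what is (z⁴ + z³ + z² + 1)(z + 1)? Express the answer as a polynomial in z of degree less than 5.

z

Multiply in GF(2)[z]: (z⁴ + z³ + z² + 1)·(z + 1) = z⁵ + z² + z + 1.
Reduce using z⁵ ≡ z² + 1 (mod z⁵ + z² + 1).
Reduced: z.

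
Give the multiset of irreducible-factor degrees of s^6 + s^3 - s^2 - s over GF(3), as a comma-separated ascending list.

Write h(s) = s^6 + s^3 - s^2 - s.
Roots in GF(3): h(0) = 0 → root; h(1) = 0 → root; h(2) = 0 → root.
Linear factors from roots: (s), (s - 1), (s + 1).
Complete factorization: h(s) = (s)·(s + 1)·(s - 1)^2·(s^2 + s - 1).
Factor degrees with multiplicity: 1 + 1 + 1 + 1 + 2 = 6.

1, 1, 1, 1, 2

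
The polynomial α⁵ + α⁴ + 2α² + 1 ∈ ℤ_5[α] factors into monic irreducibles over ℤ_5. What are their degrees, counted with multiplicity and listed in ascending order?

1, 2, 2

Write g(α) = α⁵ + α⁴ + 2α² + 1.
Roots in ℤ_5: g(0) = 1; g(1) = 0 → root; g(2) = 2; g(3) = 3; g(4) = 3.
Linear factors from roots: (α - 1).
Complete factorization: g(α) = (α - 1)·(α² - 2α - 1)·(α² - α + 1).
Factor degrees with multiplicity: 1 + 2 + 2 = 5.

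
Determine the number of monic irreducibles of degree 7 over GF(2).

The number of monic irreducibles of degree 7 over GF(2) is (1/7)·Σ_{d∣7} μ(7/d) 2^d.
Divisors of 7: 1, 7; μ(7/d) for each: -1, 1.
Σ = − 2^1 + 2^7 = 126.
N = 126/7 = 18.

18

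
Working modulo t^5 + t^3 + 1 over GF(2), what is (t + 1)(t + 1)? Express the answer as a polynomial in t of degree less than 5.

t^2 + 1

Multiply in GF(2)[t]: (t + 1)·(t + 1) = t^2 + 1.
Reduced: t^2 + 1.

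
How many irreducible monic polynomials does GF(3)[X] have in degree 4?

18

Gauss's count: N_{3}(4) = (1/4) Σ_{d|4} μ(4/d)·3^d.
Divisors of 4: 1, 2, 4; μ(4/d) for each: 0, -1, 1.
Σ = − 3^2 + 3^4 = 72.
N = 72/4 = 18.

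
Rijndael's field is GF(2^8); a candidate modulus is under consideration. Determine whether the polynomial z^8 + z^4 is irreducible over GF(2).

No

Write P(z) = z^8 + z^4.
Check for roots in GF(2): P(0) = 0 → root; P(1) = 0 → root.
P(0) = 0, so (z) divides P(z); P is reducible.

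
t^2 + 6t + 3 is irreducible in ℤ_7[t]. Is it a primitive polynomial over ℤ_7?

Write f(t) = t^2 + 6t + 3.
|GF(7^2)^×| = 7^2 − 1 = 48. Prime factorization: 48 = 2^4·3.
f is primitive ⇔ t has order 48 in GF(7)[t]/(f), i.e. t^(48/q) ≠ 1 for each prime q | 48.
t^(24) mod f = 6.
t^(16) mod f = 2.
None equal 1, so t has full order 48; f is primitive.

Yes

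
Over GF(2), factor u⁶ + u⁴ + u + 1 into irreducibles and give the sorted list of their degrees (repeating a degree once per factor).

Write f(u) = u⁶ + u⁴ + u + 1.
Roots in GF(2): f(0) = 1; f(1) = 0 → root.
Linear factors from roots: (u + 1).
Complete factorization: f(u) = (u + 1)·(u² + u + 1)·(u³ + u + 1).
Factor degrees with multiplicity: 1 + 2 + 3 = 6.

1, 2, 3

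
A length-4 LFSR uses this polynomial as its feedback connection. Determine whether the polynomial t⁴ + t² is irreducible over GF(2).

Write h(t) = t⁴ + t².
Check for roots in GF(2): h(0) = 0 → root; h(1) = 0 → root.
h(0) = 0, so (t) divides h(t); h is reducible.

No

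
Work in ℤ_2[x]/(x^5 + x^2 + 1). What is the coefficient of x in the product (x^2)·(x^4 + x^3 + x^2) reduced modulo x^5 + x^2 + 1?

1

Multiply in ℤ_2[x]: (x^2)·(x^4 + x^3 + x^2) = x^6 + x^5 + x^4.
Reduce using x^5 ≡ x^2 + 1 (mod x^5 + x^2 + 1).
Reduced: x^4 + x^3 + x^2 + x + 1.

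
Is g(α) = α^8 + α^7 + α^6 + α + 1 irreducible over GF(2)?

Check for roots in GF(2): g(0) = 1; g(1) = 1.
No roots, so no linear factors.
Monic irreducibles of degree 2 over GF(2): α^2 + α + 1.
None of them divide g (all give nonzero remainder).
Monic irreducibles of degree 3 over GF(2): α^3 + α + 1, α^3 + α^2 + 1.
None of them divide g (all give nonzero remainder).
Monic irreducibles of degree 4 over GF(2): α^4 + α + 1, α^4 + α^3 + 1, α^4 + α^3 + α^2 + α + 1.
None of them divide g (all give nonzero remainder).
No irreducible factor of degree ≤ 4 exists, so g is irreducible over GF(2).

Yes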